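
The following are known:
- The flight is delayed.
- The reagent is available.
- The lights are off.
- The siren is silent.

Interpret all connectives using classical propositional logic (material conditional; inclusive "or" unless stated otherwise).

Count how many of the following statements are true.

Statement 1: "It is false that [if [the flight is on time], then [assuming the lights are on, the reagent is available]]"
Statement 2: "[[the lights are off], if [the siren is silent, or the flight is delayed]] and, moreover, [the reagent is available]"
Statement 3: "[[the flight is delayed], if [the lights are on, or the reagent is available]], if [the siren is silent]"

2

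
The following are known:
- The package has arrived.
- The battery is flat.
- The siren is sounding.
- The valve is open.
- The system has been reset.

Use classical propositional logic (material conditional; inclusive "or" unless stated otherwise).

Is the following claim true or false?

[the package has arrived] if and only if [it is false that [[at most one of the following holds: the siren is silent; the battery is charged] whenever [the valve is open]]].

Let P = "the package has arrived" (True), S = "the valve is open" (True), R = "the siren is sounding" (True), Q = "the battery is charged" (False).
Formalization: P iff not (S -> (not R nand Q))

not R = not True = False
not R nand Q = False nand False = True
S -> (not R nand Q) = True -> True = True
not (S -> (not R nand Q)) = not True = False
P iff not (S -> (not R nand Q)) = True iff False = False

False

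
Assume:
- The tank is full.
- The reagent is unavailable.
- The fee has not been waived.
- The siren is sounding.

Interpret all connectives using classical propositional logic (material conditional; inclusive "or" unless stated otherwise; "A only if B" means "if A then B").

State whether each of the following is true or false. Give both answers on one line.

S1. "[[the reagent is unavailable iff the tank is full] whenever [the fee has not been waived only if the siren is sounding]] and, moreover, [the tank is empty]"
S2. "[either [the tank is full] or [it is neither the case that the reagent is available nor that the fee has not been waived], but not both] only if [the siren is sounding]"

S1 false; S2 true

Let R = "the fee has been waived" (F), S = "the siren is sounding" (T), Q = "the reagent is available" (F), P = "the tank is full" (T).

S1: This is ((~R -> S) -> (~Q <-> P)) & ~P.

~R = ~F = T
~R -> S = T -> T = T
~Q = ~F = T
~Q <-> P = T <-> T = T
(~R -> S) -> (~Q <-> P) = T -> T = T
~P = ~T = F
((~R -> S) -> (~Q <-> P)) & ~P = T & F = F
Hence S1 is false.

S2: In symbols: (P xor (Q nor ~R)) -> S

~R = ~F = T
Q nor ~R = F nor T = F
P xor (Q nor ~R) = T xor F = T
(P xor (Q nor ~R)) -> S = T -> T = T
So S2 is true.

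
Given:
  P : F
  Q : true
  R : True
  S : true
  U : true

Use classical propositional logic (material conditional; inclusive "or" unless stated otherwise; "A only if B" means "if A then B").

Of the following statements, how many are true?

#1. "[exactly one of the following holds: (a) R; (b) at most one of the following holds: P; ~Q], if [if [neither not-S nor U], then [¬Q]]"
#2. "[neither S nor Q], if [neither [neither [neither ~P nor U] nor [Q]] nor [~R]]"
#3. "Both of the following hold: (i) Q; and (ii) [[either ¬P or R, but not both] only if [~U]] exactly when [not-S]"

#1: Formalization: ((not S nor U) -> not Q) -> (R xor (P nand not Q))

not S = not True = False
not S nor U = False nor True = False
not Q = not True = False
(not S nor U) -> not Q = False -> False = True
not Q = not True = False
P nand not Q = False nand False = True
R xor (P nand not Q) = True xor True = False
((not S nor U) -> not Q) -> (R xor (P nand not Q)) = True -> False = False
Thus #1 is false.

#2: Parsed as (((not P nor U) nor Q) nor not R) -> (S nor Q)

not P = not False = True
not P nor U = True nor True = False
(not P nor U) nor Q = False nor True = False
not R = not True = False
((not P nor U) nor Q) nor not R = False nor False = True
S nor Q = True nor True = False
(((not P nor U) nor Q) nor not R) -> (S nor Q) = True -> False = False
Thus #2 is false.

#3: In symbols: Q and (((not P xor R) -> not U) iff not S)

not P = not False = True
not P xor R = True xor True = False
not U = not True = False
(not P xor R) -> not U = False -> False = True
not S = not True = False
((not P xor R) -> not U) iff not S = True iff False = False
Q and (((not P xor R) -> not U) iff not S) = True and False = False
So #3 is false.

0 of the 3 statements are true (none).

0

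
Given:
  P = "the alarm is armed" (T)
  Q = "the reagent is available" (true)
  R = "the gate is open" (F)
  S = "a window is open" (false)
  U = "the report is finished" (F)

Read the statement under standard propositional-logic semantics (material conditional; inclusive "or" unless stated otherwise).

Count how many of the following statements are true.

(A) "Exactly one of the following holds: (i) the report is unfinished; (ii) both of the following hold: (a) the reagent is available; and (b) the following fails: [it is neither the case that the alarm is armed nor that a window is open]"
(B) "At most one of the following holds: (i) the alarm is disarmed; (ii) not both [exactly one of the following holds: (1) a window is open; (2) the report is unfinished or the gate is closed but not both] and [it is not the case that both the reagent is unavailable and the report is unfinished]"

1

(A): Parsed as ¬U ⊕ (Q ∧ ¬(P ↓ S))

¬U = ¬F = T
P ↓ S = T ↓ F = F
¬(P ↓ S) = ¬F = T
Q ∧ ¬(P ↓ S) = T ∧ T = T
¬U ⊕ (Q ∧ ¬(P ↓ S)) = T ⊕ T = F
So (A) is false.

(B): This is ¬P ↑ ((S ⊕ (¬U ⊕ ¬R)) ↑ (¬Q ↑ ¬U)).

¬P = ¬T = F
¬U = ¬F = T
¬R = ¬F = T
¬U ⊕ ¬R = T ⊕ T = F
S ⊕ (¬U ⊕ ¬R) = F ⊕ F = F
¬Q = ¬T = F
¬U = ¬F = T
¬Q ↑ ¬U = F ↑ T = T
(S ⊕ (¬U ⊕ ¬R)) ↑ (¬Q ↑ ¬U) = F ↑ T = T
¬P ↑ ((S ⊕ (¬U ⊕ ¬R)) ↑ (¬Q ↑ ¬U)) = F ↑ T = T
So (B) is true.

Count: 1.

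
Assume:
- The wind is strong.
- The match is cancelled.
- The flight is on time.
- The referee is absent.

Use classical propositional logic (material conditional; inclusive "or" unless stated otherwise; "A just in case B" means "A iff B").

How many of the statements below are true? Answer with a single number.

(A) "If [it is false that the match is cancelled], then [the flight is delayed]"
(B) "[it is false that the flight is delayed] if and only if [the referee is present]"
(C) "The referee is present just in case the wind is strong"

1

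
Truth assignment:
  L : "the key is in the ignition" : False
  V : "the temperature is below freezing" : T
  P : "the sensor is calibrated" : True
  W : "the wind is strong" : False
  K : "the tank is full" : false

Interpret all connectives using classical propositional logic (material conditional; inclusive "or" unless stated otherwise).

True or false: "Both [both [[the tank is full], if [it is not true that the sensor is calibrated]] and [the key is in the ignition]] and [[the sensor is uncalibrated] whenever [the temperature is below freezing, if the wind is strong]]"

false

Parsed as ((not P -> K) and L) and ((W -> V) -> not P)

not P = not True = False
not P -> K = False -> False = True
(not P -> K) and L = True and False = False
W -> V = False -> True = True
not P = not True = False
(W -> V) -> not P = True -> False = False
((not P -> K) and L) and ((W -> V) -> not P) = False and False = False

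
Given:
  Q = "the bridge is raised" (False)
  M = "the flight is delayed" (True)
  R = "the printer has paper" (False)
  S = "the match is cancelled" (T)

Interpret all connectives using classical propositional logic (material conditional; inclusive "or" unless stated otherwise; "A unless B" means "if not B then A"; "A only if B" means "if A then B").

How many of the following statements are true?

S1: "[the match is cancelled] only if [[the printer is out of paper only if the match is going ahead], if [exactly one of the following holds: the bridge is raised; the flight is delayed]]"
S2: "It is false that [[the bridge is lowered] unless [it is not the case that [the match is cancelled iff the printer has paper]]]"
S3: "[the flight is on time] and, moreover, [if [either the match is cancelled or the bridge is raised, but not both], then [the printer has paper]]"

S1: Formalization: S -> ((Q xor M) -> (~R -> ~S))

Q xor M = F xor T = T
~R = ~F = T
~S = ~T = F
~R -> ~S = T -> F = F
(Q xor M) -> (~R -> ~S) = T -> F = F
S -> ((Q xor M) -> (~R -> ~S)) = T -> F = F
Hence S1 is false.

S2: Formalization: ~(~Q | ~(S <-> R))

~Q = ~F = T
S <-> R = T <-> F = F
~(S <-> R) = ~F = T
~Q | ~(S <-> R) = T | T = T
~(~Q | ~(S <-> R)) = ~T = F
So S2 is false.

S3: Formalization: ~M & ((S xor Q) -> R)

~M = ~T = F
S xor Q = T xor F = T
(S xor Q) -> R = T -> F = F
~M & ((S xor Q) -> R) = F & F = F
So S3 is false.

True statements: 0 (none).

0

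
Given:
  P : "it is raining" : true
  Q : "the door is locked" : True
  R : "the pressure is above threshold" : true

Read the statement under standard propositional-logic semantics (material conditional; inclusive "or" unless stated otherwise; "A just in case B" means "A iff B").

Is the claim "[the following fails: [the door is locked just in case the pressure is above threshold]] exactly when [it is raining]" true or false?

In symbols: ~(Q <-> R) <-> P

Q <-> R = T <-> T = T
~(Q <-> R) = ~T = F
~(Q <-> R) <-> P = F <-> T = F

False.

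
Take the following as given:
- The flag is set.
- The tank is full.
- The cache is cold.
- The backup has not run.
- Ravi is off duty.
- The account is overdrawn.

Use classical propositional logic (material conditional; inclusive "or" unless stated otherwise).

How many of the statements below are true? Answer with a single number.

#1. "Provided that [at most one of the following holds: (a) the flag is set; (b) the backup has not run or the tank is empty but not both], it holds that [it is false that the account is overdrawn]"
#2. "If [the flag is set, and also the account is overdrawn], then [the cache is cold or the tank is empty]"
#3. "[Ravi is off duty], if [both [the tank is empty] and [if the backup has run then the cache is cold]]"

3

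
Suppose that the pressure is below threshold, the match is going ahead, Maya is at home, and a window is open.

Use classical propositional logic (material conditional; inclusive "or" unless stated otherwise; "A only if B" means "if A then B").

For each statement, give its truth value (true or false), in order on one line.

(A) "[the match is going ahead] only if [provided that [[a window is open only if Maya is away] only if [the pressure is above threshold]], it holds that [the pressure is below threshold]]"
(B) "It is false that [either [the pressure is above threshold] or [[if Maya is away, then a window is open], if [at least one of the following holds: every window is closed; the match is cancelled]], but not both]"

Let P = "the match is cancelled" (F), W = "a window is open" (T), Q = "Maya is at home" (T), S = "the pressure is above threshold" (F).

(A): Parsed as ¬P → (((W → ¬Q) → S) → ¬S)

¬P = ¬F = T
¬Q = ¬T = F
W → ¬Q = T → F = F
(W → ¬Q) → S = F → F = T
¬S = ¬F = T
((W → ¬Q) → S) → ¬S = T → T = T
¬P → (((W → ¬Q) → S) → ¬S) = T → T = T
Hence (A) is true.

(B): Parsed as ¬(S ⊕ ((¬W ∨ P) → (¬Q → W)))

¬W = ¬T = F
¬W ∨ P = F ∨ F = F
¬Q = ¬T = F
¬Q → W = F → T = T
(¬W ∨ P) → (¬Q → W) = F → T = T
S ⊕ ((¬W ∨ P) → (¬Q → W)) = F ⊕ T = T
¬(S ⊕ ((¬W ∨ P) → (¬Q → W))) = ¬T = F
Hence (B) is false.

(A) True; (B) False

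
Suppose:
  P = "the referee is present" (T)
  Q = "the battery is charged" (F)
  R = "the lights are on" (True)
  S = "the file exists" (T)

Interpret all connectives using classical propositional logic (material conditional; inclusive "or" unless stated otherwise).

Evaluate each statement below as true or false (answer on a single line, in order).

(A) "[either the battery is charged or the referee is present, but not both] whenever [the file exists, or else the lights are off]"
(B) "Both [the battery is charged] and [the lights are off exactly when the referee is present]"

(A) true / (B) false

(A): Formalization: (S or not R) -> (Q xor P)

not R = not True = False
S or not R = True or False = True
Q xor P = False xor True = True
(S or not R) -> (Q xor P) = True -> True = True
So (A) is true.

(B): Formalization: Q and (not R iff P)

not R = not True = False
not R iff P = False iff True = False
Q and (not R iff P) = False and False = False
So (B) is false.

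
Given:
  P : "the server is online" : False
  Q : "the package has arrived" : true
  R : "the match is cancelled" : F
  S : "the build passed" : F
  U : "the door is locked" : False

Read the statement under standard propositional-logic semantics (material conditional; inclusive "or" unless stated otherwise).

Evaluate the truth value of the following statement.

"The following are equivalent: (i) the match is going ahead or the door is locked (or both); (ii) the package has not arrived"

False.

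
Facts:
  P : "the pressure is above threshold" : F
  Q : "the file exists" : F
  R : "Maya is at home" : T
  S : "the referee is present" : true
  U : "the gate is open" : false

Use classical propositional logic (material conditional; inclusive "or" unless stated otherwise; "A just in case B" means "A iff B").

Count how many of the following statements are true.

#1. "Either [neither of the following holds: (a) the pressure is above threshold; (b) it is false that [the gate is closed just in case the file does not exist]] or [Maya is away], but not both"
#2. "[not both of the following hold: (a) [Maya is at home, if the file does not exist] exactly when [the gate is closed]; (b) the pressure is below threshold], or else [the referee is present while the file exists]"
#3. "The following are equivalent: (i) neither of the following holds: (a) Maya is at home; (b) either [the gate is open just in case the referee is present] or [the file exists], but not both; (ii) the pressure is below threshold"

1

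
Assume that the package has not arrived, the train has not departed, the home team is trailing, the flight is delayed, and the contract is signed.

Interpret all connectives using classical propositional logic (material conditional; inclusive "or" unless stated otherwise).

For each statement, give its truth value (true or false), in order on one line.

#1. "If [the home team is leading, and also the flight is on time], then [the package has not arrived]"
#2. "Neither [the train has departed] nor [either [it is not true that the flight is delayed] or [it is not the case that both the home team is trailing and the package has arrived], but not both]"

#1 T / #2 F

Let R = "the home team is leading" (F), S = "the flight is delayed" (T), P = "the package has arrived" (F), Q = "the train has departed" (F).

#1: Parsed as (R ∧ ¬S) → ¬P

¬S = ¬T = F
R ∧ ¬S = F ∧ F = F
¬P = ¬F = T
(R ∧ ¬S) → ¬P = F → T = T
Thus #1 is true.

#2: This is Q ↓ (¬S ⊕ (¬R ↑ P)).

¬S = ¬T = F
¬R = ¬F = T
¬R ↑ P = T ↑ F = T
¬S ⊕ (¬R ↑ P) = F ⊕ T = T
Q ↓ (¬S ⊕ (¬R ↑ P)) = F ↓ T = F
So #2 is false.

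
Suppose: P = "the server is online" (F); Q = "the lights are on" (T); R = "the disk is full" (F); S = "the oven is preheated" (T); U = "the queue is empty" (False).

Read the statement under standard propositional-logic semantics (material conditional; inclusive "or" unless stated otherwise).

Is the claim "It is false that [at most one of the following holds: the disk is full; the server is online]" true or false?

In symbols: ~(R nand P)

R nand P = F nand F = T
~(R nand P) = ~T = F

False.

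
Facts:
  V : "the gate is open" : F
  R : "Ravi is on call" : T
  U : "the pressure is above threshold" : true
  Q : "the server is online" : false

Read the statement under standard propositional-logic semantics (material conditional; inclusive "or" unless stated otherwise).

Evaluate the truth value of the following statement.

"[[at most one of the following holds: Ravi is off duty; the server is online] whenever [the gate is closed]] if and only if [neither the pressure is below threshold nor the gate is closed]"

The statement is false.

Values: V=False, R=True, Q=False, U=True.
Formalization: (not V -> (not R nand Q)) iff (not U nor not V)

not V = not False = True
not R = not True = False
not R nand Q = False nand False = True
not V -> (not R nand Q) = True -> True = True
not U = not True = False
not V = not False = True
not U nor not V = False nor True = False
(not V -> (not R nand Q)) iff (not U nor not V) = True iff False = False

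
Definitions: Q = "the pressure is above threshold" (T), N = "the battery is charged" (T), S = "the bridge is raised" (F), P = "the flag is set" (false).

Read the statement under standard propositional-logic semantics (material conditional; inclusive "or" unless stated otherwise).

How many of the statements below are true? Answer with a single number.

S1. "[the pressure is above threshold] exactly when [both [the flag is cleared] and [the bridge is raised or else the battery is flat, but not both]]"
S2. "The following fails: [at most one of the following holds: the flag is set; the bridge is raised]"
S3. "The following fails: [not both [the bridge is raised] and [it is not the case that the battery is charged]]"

0

S1: Parsed as Q iff (not P and (S xor not N))

not P = not False = True
not N = not True = False
S xor not N = False xor False = False
not P and (S xor not N) = True and False = False
Q iff (not P and (S xor not N)) = True iff False = False
So S1 is false.

S2: Formalization: not (P nand S)

P nand S = False nand False = True
not (P nand S) = not True = False
Thus S2 is false.

S3: Parsed as not (S nand not N)

not N = not True = False
S nand not N = False nand False = True
not (S nand not N) = not True = False
So S3 is false.

Count: 0.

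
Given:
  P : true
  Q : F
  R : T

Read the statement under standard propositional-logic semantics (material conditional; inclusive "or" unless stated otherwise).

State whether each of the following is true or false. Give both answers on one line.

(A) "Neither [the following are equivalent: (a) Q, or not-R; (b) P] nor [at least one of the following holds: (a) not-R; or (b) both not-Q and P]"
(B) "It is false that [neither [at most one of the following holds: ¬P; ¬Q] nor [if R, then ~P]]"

(A) F; (B) T

(A): Formalization: ((Q or not R) iff P) nor (not R or (not Q and P))

not R = not True = False
Q or not R = False or False = False
(Q or not R) iff P = False iff True = False
not R = not True = False
not Q = not False = True
not Q and P = True and True = True
not R or (not Q and P) = False or True = True
((Q or not R) iff P) nor (not R or (not Q and P)) = False nor True = False
Thus (A) is false.

(B): This is not ((not P nand not Q) nor (R -> not P)).

not P = not True = False
not Q = not False = True
not P nand not Q = False nand True = True
not P = not True = False
R -> not P = True -> False = False
(not P nand not Q) nor (R -> not P) = True nor False = False
not ((not P nand not Q) nor (R -> not P)) = not False = True
Thus (B) is true.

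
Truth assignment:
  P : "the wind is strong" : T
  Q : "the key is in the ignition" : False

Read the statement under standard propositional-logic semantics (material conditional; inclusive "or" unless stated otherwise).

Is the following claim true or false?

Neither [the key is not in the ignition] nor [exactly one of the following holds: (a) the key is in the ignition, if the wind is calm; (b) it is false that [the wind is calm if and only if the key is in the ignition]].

Parsed as not Q nor ((not P -> Q) xor not (not P iff Q))

not Q = not False = True
not P = not True = False
not P -> Q = False -> False = True
not P = not True = False
not P iff Q = False iff False = True
not (not P iff Q) = not True = False
(not P -> Q) xor not (not P iff Q) = True xor False = True
not Q nor ((not P -> Q) xor not (not P iff Q)) = True nor True = False

False.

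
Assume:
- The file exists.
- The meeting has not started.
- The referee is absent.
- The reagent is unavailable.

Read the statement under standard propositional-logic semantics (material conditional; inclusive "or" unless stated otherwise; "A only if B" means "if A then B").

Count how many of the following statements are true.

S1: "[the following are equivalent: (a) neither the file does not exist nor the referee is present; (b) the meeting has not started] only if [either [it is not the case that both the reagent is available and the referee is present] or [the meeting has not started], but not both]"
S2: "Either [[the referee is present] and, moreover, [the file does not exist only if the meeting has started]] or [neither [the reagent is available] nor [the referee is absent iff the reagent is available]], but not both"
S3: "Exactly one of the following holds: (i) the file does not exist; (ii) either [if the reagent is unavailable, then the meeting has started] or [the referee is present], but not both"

Let P = "the file exists" (True), R = "the referee is present" (False), Q = "the meeting has started" (False), S = "the reagent is available" (False).

S1: Formalization: ((not P nor R) iff not Q) -> ((S nand R) xor not Q)

not P = not True = False
not P nor R = False nor False = True
not Q = not False = True
(not P nor R) iff not Q = True iff True = True
S nand R = False nand False = True
not Q = not False = True
(S nand R) xor not Q = True xor True = False
((not P nor R) iff not Q) -> ((S nand R) xor not Q) = True -> False = False
Thus S1 is false.

S2: Parsed as (R and (not P -> Q)) xor (S nor (not R iff S))

not P = not True = False
not P -> Q = False -> False = True
R and (not P -> Q) = False and True = False
not R = not False = True
not R iff S = True iff False = False
S nor (not R iff S) = False nor False = True
(R and (not P -> Q)) xor (S nor (not R iff S)) = False xor True = True
Thus S2 is true.

S3: This is not P xor ((not S -> Q) xor R).

not P = not True = False
not S = not False = True
not S -> Q = True -> False = False
(not S -> Q) xor R = False xor False = False
not P xor ((not S -> Q) xor R) = False xor False = False
Thus S3 is false.

1 of the 3 statements is true (S2).

1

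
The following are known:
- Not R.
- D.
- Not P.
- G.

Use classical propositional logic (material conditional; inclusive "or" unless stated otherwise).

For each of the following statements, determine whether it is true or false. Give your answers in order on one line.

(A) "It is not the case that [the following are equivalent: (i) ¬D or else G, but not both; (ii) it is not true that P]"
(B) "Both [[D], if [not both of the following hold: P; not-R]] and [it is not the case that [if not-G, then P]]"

(A) False / (B) False

(A): Formalization: not ((not D xor G) iff not P)

not D = not True = False
not D xor G = False xor True = True
not P = not False = True
(not D xor G) iff not P = True iff True = True
not ((not D xor G) iff not P) = not True = False
So (A) is false.

(B): Parsed as ((P nand not R) -> D) and not (not G -> P)

not R = not False = True
P nand not R = False nand True = True
(P nand not R) -> D = True -> True = True
not G = not True = False
not G -> P = False -> False = True
not (not G -> P) = not True = False
((P nand not R) -> D) and not (not G -> P) = True and False = False
Hence (B) is false.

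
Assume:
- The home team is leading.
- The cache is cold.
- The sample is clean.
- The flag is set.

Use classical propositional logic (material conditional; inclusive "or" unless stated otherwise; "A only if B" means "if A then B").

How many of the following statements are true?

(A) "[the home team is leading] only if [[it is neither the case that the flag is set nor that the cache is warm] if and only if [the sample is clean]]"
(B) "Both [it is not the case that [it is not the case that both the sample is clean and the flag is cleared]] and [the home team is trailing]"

Let P = "the home team is leading" (T), S = "the flag is set" (T), Q = "the cache is warm" (F), R = "the sample is contaminated" (F).

(A): Formalization: P → ((S ↓ Q) ↔ ¬R)

S ↓ Q = T ↓ F = F
¬R = ¬F = T
(S ↓ Q) ↔ ¬R = F ↔ T = F
P → ((S ↓ Q) ↔ ¬R) = T → F = F
Thus (A) is false.

(B): Parsed as ¬(¬R ↑ ¬S) ∧ ¬P

¬R = ¬F = T
¬S = ¬T = F
¬R ↑ ¬S = T ↑ F = T
¬(¬R ↑ ¬S) = ¬T = F
¬P = ¬T = F
¬(¬R ↑ ¬S) ∧ ¬P = F ∧ F = F
Thus (B) is false.

True statements: 0 (none).

0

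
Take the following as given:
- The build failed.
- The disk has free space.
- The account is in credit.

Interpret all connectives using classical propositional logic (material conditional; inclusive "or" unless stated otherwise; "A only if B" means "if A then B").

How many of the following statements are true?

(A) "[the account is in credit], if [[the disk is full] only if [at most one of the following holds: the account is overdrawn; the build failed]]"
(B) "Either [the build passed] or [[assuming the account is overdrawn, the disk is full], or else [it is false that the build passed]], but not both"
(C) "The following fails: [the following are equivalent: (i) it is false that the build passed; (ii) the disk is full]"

3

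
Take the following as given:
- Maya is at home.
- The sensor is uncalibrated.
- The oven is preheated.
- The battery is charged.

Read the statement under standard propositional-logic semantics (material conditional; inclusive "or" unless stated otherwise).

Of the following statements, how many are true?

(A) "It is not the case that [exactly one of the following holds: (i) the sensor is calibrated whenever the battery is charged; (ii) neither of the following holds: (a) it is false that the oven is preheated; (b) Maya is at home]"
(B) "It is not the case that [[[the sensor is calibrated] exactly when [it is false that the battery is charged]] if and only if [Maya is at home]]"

Let W = "the battery is charged" (T), K = "the sensor is calibrated" (F), R = "the oven is preheated" (T), Q = "Maya is at home" (T).

(A): Formalization: ~((W -> K) xor (~R nor Q))

W -> K = T -> F = F
~R = ~T = F
~R nor Q = F nor T = F
(W -> K) xor (~R nor Q) = F xor F = F
~((W -> K) xor (~R nor Q)) = ~F = T
Thus (A) is true.

(B): This is ~((K <-> ~W) <-> Q).

~W = ~T = F
K <-> ~W = F <-> F = T
(K <-> ~W) <-> Q = T <-> T = T
~((K <-> ~W) <-> Q) = ~T = F
Thus (B) is false.

True statements: 1 ((A)).

1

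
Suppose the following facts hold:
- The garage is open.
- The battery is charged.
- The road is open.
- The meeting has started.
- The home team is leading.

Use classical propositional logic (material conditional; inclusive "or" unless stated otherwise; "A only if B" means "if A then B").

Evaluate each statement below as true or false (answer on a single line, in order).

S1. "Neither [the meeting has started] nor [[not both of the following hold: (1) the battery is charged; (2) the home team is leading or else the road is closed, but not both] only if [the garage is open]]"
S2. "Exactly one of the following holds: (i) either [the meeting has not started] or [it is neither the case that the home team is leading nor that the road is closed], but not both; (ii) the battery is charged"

S1 false, S2 true

Let S = "the meeting has started" (T), Q = "the battery is charged" (T), U = "the home team is leading" (T), R = "the road is closed" (F), P = "the garage is closed" (F).

S1: This is S nor ((Q nand (U xor R)) -> ~P).

U xor R = T xor F = T
Q nand (U xor R) = T nand T = F
~P = ~F = T
(Q nand (U xor R)) -> ~P = F -> T = T
S nor ((Q nand (U xor R)) -> ~P) = T nor T = F
Thus S1 is false.

S2: This is (~S xor (U nor R)) xor Q.

~S = ~T = F
U nor R = T nor F = F
~S xor (U nor R) = F xor F = F
(~S xor (U nor R)) xor Q = F xor T = T
Hence S2 is true.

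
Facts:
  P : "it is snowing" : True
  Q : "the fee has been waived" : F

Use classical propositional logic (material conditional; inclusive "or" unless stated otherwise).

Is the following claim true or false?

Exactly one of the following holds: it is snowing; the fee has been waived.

Parsed as P xor Q

P xor Q = True xor False = True

true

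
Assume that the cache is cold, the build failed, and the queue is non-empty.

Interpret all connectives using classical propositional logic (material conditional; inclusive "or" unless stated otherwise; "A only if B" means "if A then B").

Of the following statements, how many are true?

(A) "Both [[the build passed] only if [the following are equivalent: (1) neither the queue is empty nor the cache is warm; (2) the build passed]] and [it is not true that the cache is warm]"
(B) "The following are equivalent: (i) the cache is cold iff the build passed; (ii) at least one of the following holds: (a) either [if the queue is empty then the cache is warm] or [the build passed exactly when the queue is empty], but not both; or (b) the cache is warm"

Let L = "the build passed" (False), W = "the queue is empty" (False), G = "the cache is warm" (False).

(A): Parsed as (L -> ((W nor G) iff L)) and not G

W nor G = False nor False = True
(W nor G) iff L = True iff False = False
L -> ((W nor G) iff L) = False -> False = True
not G = not False = True
(L -> ((W nor G) iff L)) and not G = True and True = True
Hence (A) is true.

(B): In symbols: (not G iff L) iff (((W -> G) xor (L iff W)) or G)

not G = not False = True
not G iff L = True iff False = False
W -> G = False -> False = True
L iff W = False iff False = True
(W -> G) xor (L iff W) = True xor True = False
((W -> G) xor (L iff W)) or G = False or False = False
(not G iff L) iff (((W -> G) xor (L iff W)) or G) = False iff False = True
Hence (B) is true.

True statements: 2.

2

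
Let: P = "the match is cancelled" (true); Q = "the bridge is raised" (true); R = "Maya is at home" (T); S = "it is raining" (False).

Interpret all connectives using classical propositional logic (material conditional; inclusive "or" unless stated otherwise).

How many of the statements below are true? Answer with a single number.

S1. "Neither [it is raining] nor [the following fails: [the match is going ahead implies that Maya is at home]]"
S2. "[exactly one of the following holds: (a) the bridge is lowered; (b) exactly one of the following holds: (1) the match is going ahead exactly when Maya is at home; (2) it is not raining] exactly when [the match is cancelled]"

S1: Parsed as S ↓ ¬(¬P → R)

¬P = ¬T = F
¬P → R = F → T = T
¬(¬P → R) = ¬T = F
S ↓ ¬(¬P → R) = F ↓ F = T
Hence S1 is true.

S2: Parsed as (¬Q ⊕ ((¬P ↔ R) ⊕ ¬S)) ↔ P

¬Q = ¬T = F
¬P = ¬T = F
¬P ↔ R = F ↔ T = F
¬S = ¬F = T
(¬P ↔ R) ⊕ ¬S = F ⊕ T = T
¬Q ⊕ ((¬P ↔ R) ⊕ ¬S) = F ⊕ T = T
(¬Q ⊕ ((¬P ↔ R) ⊕ ¬S)) ↔ P = T ↔ T = T
Thus S2 is true.

Count: 2.

2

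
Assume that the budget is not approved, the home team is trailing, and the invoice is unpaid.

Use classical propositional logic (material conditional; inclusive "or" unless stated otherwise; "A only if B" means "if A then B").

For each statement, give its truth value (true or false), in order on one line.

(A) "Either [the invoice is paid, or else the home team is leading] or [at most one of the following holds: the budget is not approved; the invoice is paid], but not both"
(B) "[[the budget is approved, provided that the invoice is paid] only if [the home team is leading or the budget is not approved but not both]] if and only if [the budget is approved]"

(A) true; (B) false

Let N = "the invoice is paid" (F), H = "the home team is leading" (F), Q = "the budget is approved" (F).

(A): Parsed as (N ∨ H) ⊕ (¬Q ↑ N)

N ∨ H = F ∨ F = F
¬Q = ¬F = T
¬Q ↑ N = T ↑ F = T
(N ∨ H) ⊕ (¬Q ↑ N) = F ⊕ T = T
Thus (A) is true.

(B): This is ((N → Q) → (H ⊕ ¬Q)) ↔ Q.

N → Q = F → F = T
¬Q = ¬F = T
H ⊕ ¬Q = F ⊕ T = T
(N → Q) → (H ⊕ ¬Q) = T → T = T
((N → Q) → (H ⊕ ¬Q)) ↔ Q = T ↔ F = F
Hence (B) is false.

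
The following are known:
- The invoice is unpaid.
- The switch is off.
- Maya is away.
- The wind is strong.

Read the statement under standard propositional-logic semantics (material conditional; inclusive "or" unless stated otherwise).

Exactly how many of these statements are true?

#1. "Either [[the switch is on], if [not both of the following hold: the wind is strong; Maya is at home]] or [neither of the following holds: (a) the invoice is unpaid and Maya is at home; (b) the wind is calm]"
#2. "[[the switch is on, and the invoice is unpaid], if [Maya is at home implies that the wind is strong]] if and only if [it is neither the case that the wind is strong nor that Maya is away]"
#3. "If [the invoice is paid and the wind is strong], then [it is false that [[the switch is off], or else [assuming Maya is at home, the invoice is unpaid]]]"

3

Let U = "the wind is strong" (T), H = "Maya is at home" (F), D = "the switch is on" (F), G = "the invoice is paid" (F).

#1: This is ((U nand H) -> D) | ((~G & H) nor ~U).

U nand H = T nand F = T
(U nand H) -> D = T -> F = F
~G = ~F = T
~G & H = T & F = F
~U = ~T = F
(~G & H) nor ~U = F nor F = T
((U nand H) -> D) | ((~G & H) nor ~U) = F | T = T
Hence #1 is true.

#2: Formalization: ((H -> U) -> (D & ~G)) <-> (U nor ~H)

H -> U = F -> T = T
~G = ~F = T
D & ~G = F & T = F
(H -> U) -> (D & ~G) = T -> F = F
~H = ~F = T
U nor ~H = T nor T = F
((H -> U) -> (D & ~G)) <-> (U nor ~H) = F <-> F = T
Hence #2 is true.

#3: This is (G & U) -> ~(~D | (H -> ~G)).

G & U = F & T = F
~D = ~F = T
~G = ~F = T
H -> ~G = F -> T = T
~D | (H -> ~G) = T | T = T
~(~D | (H -> ~G)) = ~T = F
(G & U) -> ~(~D | (H -> ~G)) = F -> F = T
Hence #3 is true.

3 of the 3 statements are true.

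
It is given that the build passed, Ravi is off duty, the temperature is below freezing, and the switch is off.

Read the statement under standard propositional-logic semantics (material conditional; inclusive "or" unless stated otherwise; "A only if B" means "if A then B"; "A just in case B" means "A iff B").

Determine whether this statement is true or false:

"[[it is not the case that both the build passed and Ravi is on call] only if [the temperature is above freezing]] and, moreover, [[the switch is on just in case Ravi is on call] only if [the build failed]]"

Let K = "the build passed" (T), G = "Ravi is on call" (F), W = "the temperature is below freezing" (T), S = "the switch is on" (F).
Formalization: ((K ↑ G) → ¬W) ∧ ((S ↔ G) → ¬K)

K ↑ G = T ↑ F = T
¬W = ¬T = F
(K ↑ G) → ¬W = T → F = F
S ↔ G = F ↔ F = T
¬K = ¬T = F
(S ↔ G) → ¬K = T → F = F
((K ↑ G) → ¬W) ∧ ((S ↔ G) → ¬K) = F ∧ F = F

False.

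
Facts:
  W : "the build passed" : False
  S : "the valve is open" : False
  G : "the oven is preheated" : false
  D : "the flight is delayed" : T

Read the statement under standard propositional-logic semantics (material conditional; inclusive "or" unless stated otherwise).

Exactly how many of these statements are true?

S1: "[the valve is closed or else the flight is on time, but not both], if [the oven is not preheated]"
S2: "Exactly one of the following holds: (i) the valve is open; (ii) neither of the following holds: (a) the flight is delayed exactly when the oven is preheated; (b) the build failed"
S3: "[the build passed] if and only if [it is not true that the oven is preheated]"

1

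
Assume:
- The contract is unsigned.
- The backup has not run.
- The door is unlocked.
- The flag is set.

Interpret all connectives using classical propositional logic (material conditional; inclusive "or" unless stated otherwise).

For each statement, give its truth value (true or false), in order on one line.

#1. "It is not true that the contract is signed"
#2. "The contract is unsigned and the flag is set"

Let P = "the contract is signed" (F), S = "the flag is set" (T).

#1: This is ¬P.

¬P = ¬F = T
Thus #1 is true.

#2: Formalization: ¬P ∧ S

¬P = ¬F = T
¬P ∧ S = T ∧ T = T
So #2 is true.

#1 true; #2 true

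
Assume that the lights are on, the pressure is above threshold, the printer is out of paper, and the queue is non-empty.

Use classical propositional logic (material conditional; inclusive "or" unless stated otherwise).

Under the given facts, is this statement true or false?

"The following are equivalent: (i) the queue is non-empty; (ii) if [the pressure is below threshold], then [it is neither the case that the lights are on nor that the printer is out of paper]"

Let S = "the queue is empty" (False), Q = "the pressure is above threshold" (True), P = "the lights are on" (True), R = "the printer has paper" (False).
This is not S iff (not Q -> (P nor not R)).

not S = not False = True
not Q = not True = False
not R = not False = True
P nor not R = True nor True = False
not Q -> (P nor not R) = False -> False = True
not S iff (not Q -> (P nor not R)) = True iff True = True

True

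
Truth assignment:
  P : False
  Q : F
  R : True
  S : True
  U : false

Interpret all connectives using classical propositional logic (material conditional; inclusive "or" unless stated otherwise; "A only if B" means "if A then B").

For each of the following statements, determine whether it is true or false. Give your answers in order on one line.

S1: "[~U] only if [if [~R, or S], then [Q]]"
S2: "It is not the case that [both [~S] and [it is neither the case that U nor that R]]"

S1 F / S2 T

S1: Formalization: ¬U → ((¬R ∨ S) → Q)

¬U = ¬F = T
¬R = ¬T = F
¬R ∨ S = F ∨ T = T
(¬R ∨ S) → Q = T → F = F
¬U → ((¬R ∨ S) → Q) = T → F = F
Thus S1 is false.

S2: In symbols: ¬(¬S ∧ (U ↓ R))

¬S = ¬T = F
U ↓ R = F ↓ T = F
¬S ∧ (U ↓ R) = F ∧ F = F
¬(¬S ∧ (U ↓ R)) = ¬F = T
Thus S2 is true.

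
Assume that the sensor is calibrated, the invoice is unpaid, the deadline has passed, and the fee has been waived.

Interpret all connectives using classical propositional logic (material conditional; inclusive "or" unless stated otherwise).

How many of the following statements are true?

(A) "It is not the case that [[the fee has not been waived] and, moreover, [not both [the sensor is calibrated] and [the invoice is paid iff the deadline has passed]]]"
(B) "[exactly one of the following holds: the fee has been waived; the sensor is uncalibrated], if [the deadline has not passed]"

2

Let M = "the fee has been waived" (T), N = "the sensor is calibrated" (T), K = "the invoice is paid" (F), D = "the deadline has passed" (T).

(A): Formalization: ¬(¬M ∧ (N ↑ (K ↔ D)))

¬M = ¬T = F
K ↔ D = F ↔ T = F
N ↑ (K ↔ D) = T ↑ F = T
¬M ∧ (N ↑ (K ↔ D)) = F ∧ T = F
¬(¬M ∧ (N ↑ (K ↔ D))) = ¬F = T
So (A) is true.

(B): Parsed as ¬D → (M ⊕ ¬N)

¬D = ¬T = F
¬N = ¬T = F
M ⊕ ¬N = T ⊕ F = T
¬D → (M ⊕ ¬N) = F → T = T
So (B) is true.

True statements: 2.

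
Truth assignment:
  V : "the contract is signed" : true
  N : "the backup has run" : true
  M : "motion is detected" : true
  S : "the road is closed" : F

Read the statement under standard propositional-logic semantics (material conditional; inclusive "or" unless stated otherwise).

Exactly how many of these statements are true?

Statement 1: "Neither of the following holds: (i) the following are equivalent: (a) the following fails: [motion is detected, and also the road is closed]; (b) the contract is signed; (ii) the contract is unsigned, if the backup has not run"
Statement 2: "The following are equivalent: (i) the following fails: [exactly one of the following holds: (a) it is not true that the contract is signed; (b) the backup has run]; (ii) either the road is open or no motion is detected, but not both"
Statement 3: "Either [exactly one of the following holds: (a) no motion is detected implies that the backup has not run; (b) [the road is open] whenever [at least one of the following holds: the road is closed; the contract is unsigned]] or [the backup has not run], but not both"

0

Statement 1: In symbols: (~(M & S) <-> V) nor (~N -> ~V)

M & S = T & F = F
~(M & S) = ~F = T
~(M & S) <-> V = T <-> T = T
~N = ~T = F
~V = ~T = F
~N -> ~V = F -> F = T
(~(M & S) <-> V) nor (~N -> ~V) = T nor T = F
Thus Statement 1 is false.

Statement 2: Parsed as ~(~V xor N) <-> (~S xor ~M)

~V = ~T = F
~V xor N = F xor T = T
~(~V xor N) = ~T = F
~S = ~F = T
~M = ~T = F
~S xor ~M = T xor F = T
~(~V xor N) <-> (~S xor ~M) = F <-> T = F
Hence Statement 2 is false.

Statement 3: In symbols: ((~M -> ~N) xor ((S | ~V) -> ~S)) xor ~N

~M = ~T = F
~N = ~T = F
~M -> ~N = F -> F = T
~V = ~T = F
S | ~V = F | F = F
~S = ~F = T
(S | ~V) -> ~S = F -> T = T
(~M -> ~N) xor ((S | ~V) -> ~S) = T xor T = F
~N = ~T = F
((~M -> ~N) xor ((S | ~V) -> ~S)) xor ~N = F xor F = F
So Statement 3 is false.

0 of the 3 statements are true (none).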